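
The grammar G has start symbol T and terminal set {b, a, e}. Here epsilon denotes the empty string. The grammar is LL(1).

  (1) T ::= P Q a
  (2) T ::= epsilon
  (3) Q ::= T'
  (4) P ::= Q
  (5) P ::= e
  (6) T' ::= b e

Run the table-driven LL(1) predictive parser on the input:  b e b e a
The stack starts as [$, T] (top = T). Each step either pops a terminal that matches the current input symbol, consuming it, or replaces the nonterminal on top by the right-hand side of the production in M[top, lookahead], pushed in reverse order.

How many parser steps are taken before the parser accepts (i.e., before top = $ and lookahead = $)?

step 1: stack=$ T  input=b e b e a $  — expand T ::= P Q a
step 2: stack=$ a Q P  input=b e b e a $  — expand P ::= Q
step 3: stack=$ a Q Q  input=b e b e a $  — expand Q ::= T'
step 4: stack=$ a Q T'  input=b e b e a $  — expand T' ::= b e
step 5: stack=$ a Q e b  input=b e b e a $  — match b
step 6: stack=$ a Q e  input=e b e a $  — match e
step 7: stack=$ a Q  input=b e a $  — expand Q ::= T'
step 8: stack=$ a T'  input=b e a $  — expand T' ::= b e
step 9: stack=$ a e b  input=b e a $  — match b
step 10: stack=$ a e  input=e a $  — match e
step 11: stack=$ a  input=a $  — match a
Accept reached after 11 steps.

11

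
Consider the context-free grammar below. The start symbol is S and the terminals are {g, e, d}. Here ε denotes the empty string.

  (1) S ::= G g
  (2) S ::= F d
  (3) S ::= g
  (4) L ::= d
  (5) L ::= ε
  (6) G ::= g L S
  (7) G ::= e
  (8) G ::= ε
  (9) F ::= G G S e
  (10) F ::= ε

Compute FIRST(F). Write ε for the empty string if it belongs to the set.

FIRST(L): from L::=d we get {d}; from L::=ε we get {ε}. So FIRST(L) = {ε, d}.
FIRST(G): from G::=g L S we get {g}; from G::=e we get {e}; from G::=ε we get {ε}. So FIRST(G) = {ε, e, g}.
FIRST(S): from S::=G g we get {e, g}; from S::=F d we get {d, e, g}; from S::=g we get {g}. So FIRST(S) = {d, e, g}.
FIRST(F): from F::=G G S e we get {d, e, g}; from F::=ε we get {ε}. So FIRST(F) = {ε, d, e, g}.

{ε, d, e, g}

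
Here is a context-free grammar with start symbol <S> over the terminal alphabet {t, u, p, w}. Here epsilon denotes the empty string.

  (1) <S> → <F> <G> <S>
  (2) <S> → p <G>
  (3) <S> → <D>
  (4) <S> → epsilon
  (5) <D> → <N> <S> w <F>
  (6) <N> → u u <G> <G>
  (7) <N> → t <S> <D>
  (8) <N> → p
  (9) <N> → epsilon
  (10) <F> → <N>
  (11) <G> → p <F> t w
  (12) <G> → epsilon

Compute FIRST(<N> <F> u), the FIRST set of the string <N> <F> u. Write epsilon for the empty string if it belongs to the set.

FIRST(<N>) = {epsilon, p, t, u}
FIRST(<G>) = {epsilon, p}
FIRST(<F>) = {epsilon, p, t, u}  (via <N>)
FIRST(<S>) = {epsilon, p, t, u, w}  (via <F> <G> <S>, <D>)
FIRST(<D>) = {p, t, u, w}  (via <N> <S> w <F>)
FIRST(<N> <F> u): take FIRST of each symbol in turn, carrying on past any symbol whose FIRST contains epsilon; result {p, t, u}.

{p, t, u}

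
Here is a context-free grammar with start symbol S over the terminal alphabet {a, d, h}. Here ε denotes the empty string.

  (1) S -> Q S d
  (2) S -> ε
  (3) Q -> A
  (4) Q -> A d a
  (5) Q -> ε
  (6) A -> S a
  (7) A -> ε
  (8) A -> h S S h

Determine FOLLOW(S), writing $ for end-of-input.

FIRST(S): from S->Q S d we get {a, d, h}; from S->ε we get {ε}. So FIRST(S) = {ε, a, d, h}.
FIRST(A): from A->S a we get {a, d, h}; from A->ε we get {ε}; from A->h S S h we get {h}. So FIRST(A) = {ε, a, d, h}.
FIRST(Q): from Q->A we get {ε, a, d, h}; from Q->A d a we get {a, d, h}; from Q->ε we get {ε}. So FIRST(Q) = {ε, a, d, h}.
FOLLOW(S) includes $ since S is the start symbol.
FOLLOW(S): in S->Q S d, S is followed by d with FIRST {d}; in A->S a, S is followed by a with FIRST {a}; in A->h S S h (occurrence 1), S is followed by S h with FIRST {a, d, h}; in A->h S S h (occurrence 2), S is followed by h with FIRST {h}. Thus FOLLOW(S) = {$, a, d, h}.
FOLLOW(Q): in S->Q S d, Q is followed by S d with FIRST {a, d, h}. Thus FOLLOW(Q) = {a, d, h}.
FOLLOW(A): in Q->A, the suffix after A is empty, so FOLLOW(A) ⊇ FOLLOW(Q) = {a, d, h}; in Q->A d a, A is followed by d a with FIRST {d}. Thus FOLLOW(A) = {a, d, h}.

{$, a, d, h}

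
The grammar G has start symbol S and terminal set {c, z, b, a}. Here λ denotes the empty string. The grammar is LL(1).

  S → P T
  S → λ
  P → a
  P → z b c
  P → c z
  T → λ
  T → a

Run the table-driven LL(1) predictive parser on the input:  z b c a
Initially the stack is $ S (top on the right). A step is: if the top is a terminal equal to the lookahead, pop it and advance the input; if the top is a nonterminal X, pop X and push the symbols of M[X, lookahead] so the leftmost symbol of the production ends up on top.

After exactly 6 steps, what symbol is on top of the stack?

a

     Stack      Input      Action
  1  $ S        z b c a $  expand S → P T
  2  $ T P      z b c a $  expand P → z b c
  3  $ T c b z  z b c a $  match z
  4  $ T c b    b c a $    match b
  5  $ T c      c a $      match c
  6  $ T        a $        expand T → a
Stack after step 6: $ a (top = a).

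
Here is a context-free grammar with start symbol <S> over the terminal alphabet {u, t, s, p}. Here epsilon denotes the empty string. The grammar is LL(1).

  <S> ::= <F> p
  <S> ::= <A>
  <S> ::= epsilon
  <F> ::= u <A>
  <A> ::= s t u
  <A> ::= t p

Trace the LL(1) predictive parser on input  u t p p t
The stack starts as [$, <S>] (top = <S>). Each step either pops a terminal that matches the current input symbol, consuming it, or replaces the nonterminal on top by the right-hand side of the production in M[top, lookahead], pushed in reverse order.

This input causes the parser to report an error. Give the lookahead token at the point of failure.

step 1: stack=$ <S>  input=u t p p t $  — expand <S> ::= <F> p
step 2: stack=$ p <F>  input=u t p p t $  — expand <F> ::= u <A>
step 3: stack=$ p <A> u  input=u t p p t $  — match u
step 4: stack=$ p <A>  input=t p p t $  — expand <A> ::= t p
step 5: stack=$ p p t  input=t p p t $  — match t
step 6: stack=$ p p  input=p p t $  — match p
step 7: stack=$ p  input=p t $  — match p
step 8: stack=$  input=t $  — error: stack empty but input remains

t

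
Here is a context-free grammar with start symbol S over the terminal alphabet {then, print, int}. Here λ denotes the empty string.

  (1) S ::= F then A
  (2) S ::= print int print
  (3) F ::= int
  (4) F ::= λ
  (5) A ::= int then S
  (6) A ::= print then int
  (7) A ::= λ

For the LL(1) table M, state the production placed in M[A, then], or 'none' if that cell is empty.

FIRST(F): from F::=int we get {int}; from F::=λ we get {λ}. So FIRST(F) = {λ, int}.
FIRST(A): from A::=int then S we get {int}; from A::=print then int we get {print}; from A::=λ we get {λ}. So FIRST(A) = {λ, int, print}.
FIRST(S): from S::=F then A we get {int, then}; from S::=print int print we get {print}. So FIRST(S) = {int, print, then}.
FOLLOW(S) includes $ since S is the start symbol.
FOLLOW(S): in A::=int then S, the suffix after S is empty, so FOLLOW(S) ⊇ FOLLOW(A) = {$}. Thus FOLLOW(S) = {$}.
FOLLOW(A): in S::=F then A, the suffix after A is empty, so FOLLOW(A) ⊇ FOLLOW(S) = {$}. Thus FOLLOW(A) = {$}.
For A ::= int then S: FIRST(int then S) = {int}, so it goes in M[A, t] for t ∈ {int}.
For A ::= print then int: FIRST(print then int) = {print}, so it goes in M[A, t] for t ∈ {print}.
For A ::= λ: FIRST(λ) = {λ}, so it goes in M[A, t] for t ∈ {}; since λ ∈ FIRST, also for every t ∈ FOLLOW(A) = {$}.
None of these place a production in M[A, then].

none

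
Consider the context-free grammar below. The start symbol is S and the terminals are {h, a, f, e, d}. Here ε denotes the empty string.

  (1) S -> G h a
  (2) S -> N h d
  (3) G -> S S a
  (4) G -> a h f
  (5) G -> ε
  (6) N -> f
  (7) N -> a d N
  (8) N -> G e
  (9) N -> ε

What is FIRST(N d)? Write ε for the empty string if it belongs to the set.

FIRST(S) = {a, e, f, h}  (via G h a, N h d)
FIRST(G) = {ε, a, e, f, h}  (via S S a)
FIRST(N) = {ε, a, e, f, h}  (via G e)
FIRST(N d): take FIRST of each symbol in turn, carrying on past any symbol whose FIRST contains ε; result {a, d, e, f, h}.

{a, d, e, f, h}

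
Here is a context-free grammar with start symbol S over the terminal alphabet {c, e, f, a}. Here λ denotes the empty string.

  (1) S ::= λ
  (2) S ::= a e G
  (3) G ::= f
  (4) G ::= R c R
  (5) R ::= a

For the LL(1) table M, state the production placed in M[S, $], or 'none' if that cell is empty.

FIRST(S) = {λ, a}
FIRST(R) = {a}
FIRST(G) = {a, f}  (via R c R)
FOLLOW(S) includes $ since S is the start symbol.
FOLLOW(S): S appears on no right-hand side. Thus FOLLOW(S) = {$}.
For S ::= λ: FIRST(λ) = {λ}, so it goes in M[S, t] for t ∈ {}; since λ ∈ FIRST, also for every t ∈ FOLLOW(S) = {$}.
For S ::= a e G: FIRST(a e G) = {a}, so it goes in M[S, t] for t ∈ {a}.

S ::= λ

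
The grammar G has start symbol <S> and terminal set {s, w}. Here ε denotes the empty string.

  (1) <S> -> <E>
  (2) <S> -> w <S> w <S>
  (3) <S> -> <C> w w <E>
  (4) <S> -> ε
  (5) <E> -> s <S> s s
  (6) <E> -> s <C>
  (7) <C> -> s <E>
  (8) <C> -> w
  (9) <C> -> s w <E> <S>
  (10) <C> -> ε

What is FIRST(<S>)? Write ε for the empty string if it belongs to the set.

FIRST(<E>) = {s}
FIRST(<C>) = {ε, s, w}
FIRST(<S>) = {ε, s, w}  (via <E>, <C> w w <E>)

{ε, s, w}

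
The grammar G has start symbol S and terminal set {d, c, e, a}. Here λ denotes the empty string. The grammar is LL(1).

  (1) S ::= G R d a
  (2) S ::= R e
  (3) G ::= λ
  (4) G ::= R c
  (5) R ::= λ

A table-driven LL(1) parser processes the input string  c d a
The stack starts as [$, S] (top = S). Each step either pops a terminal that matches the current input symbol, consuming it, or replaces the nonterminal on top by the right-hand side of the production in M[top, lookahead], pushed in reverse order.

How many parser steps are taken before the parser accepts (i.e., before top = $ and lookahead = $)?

7

     Stack        Input    Action
  1  $ S          c d a $  expand S ::= G R d a
  2  $ a d R G    c d a $  expand G ::= R c
  3  $ a d R c R  c d a $  expand R ::= λ
  4  $ a d R c    c d a $  match c
  5  $ a d R      d a $    expand R ::= λ
  6  $ a d        d a $    match d
  7  $ a          a $      match a
Accept reached after 7 steps.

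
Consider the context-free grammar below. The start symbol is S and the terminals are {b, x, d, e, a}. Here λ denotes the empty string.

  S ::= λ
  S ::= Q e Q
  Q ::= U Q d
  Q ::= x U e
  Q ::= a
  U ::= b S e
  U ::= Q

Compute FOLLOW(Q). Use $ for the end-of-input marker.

{$, a, b, d, e, x}

FIRST(S): from S::=λ we get {λ}; from S::=Q e Q we get {a, b, x}. So FIRST(S) = {λ, a, b, x}.
FIRST(Q): from Q::=U Q d we get {a, b, x}; from Q::=x U e we get {x}; from Q::=a we get {a}. So FIRST(Q) = {a, b, x}.
FIRST(U): from U::=b S e we get {b}; from U::=Q we get {a, b, x}. So FIRST(U) = {a, b, x}.
FOLLOW(S) includes $ since S is the start symbol.
FOLLOW(S): in U::=b S e, S is followed by e with FIRST {e}. Thus FOLLOW(S) = {$, e}.
FOLLOW(U): in Q::=U Q d, U is followed by Q d with FIRST {a, b, x}; in Q::=x U e, U is followed by e with FIRST {e}. Thus FOLLOW(U) = {a, b, e, x}.
FOLLOW(Q): in S::=Q e Q (occurrence 1), Q is followed by e Q with FIRST {e}; in S::=Q e Q (occurrence 2), the suffix after Q is empty, so FOLLOW(Q) ⊇ FOLLOW(S) = {$, e}; in Q::=U Q d, Q is followed by d with FIRST {d}; in U::=Q, the suffix after Q is empty, so FOLLOW(Q) ⊇ FOLLOW(U) = {a, b, e, x}. Thus FOLLOW(Q) = {$, a, b, d, e, x}.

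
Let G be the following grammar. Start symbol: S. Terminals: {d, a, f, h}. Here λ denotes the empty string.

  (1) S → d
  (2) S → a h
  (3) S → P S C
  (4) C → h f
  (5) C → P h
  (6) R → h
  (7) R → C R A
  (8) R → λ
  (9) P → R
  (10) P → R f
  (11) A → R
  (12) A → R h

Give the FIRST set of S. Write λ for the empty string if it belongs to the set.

FIRST(S): from S→d we get {d}; from S→a h we get {a}; from S→P S C we get {a, d, f, h}. So FIRST(S) = {a, d, f, h}.
FIRST(C): from C→h f we get {h}; from C→P h we get {f, h}. So FIRST(C) = {f, h}.
FIRST(R): from R→h we get {h}; from R→C R A we get {f, h}; from R→λ we get {λ}. So FIRST(R) = {λ, f, h}.
FIRST(P): from P→R we get {λ, f, h}; from P→R f we get {f, h}. So FIRST(P) = {λ, f, h}.
FIRST(A): from A→R we get {λ, f, h}; from A→R h we get {f, h}. So FIRST(A) = {λ, f, h}.

{a, d, f, h}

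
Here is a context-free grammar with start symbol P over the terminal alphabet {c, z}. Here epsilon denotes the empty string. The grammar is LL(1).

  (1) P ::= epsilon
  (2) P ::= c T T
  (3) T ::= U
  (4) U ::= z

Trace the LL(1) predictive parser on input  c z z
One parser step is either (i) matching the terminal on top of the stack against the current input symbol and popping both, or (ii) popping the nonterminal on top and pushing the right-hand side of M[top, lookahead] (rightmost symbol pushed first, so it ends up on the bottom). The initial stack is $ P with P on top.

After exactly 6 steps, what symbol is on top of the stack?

U

     Stack    Input    Action
  1  $ P      c z z $  expand P ::= c T T
  2  $ T T c  c z z $  match c
  3  $ T T    z z $    expand T ::= U
  4  $ T U    z z $    expand U ::= z
  5  $ T z    z z $    match z
  6  $ T      z $      expand T ::= U
Stack after step 6: $ U (top = U).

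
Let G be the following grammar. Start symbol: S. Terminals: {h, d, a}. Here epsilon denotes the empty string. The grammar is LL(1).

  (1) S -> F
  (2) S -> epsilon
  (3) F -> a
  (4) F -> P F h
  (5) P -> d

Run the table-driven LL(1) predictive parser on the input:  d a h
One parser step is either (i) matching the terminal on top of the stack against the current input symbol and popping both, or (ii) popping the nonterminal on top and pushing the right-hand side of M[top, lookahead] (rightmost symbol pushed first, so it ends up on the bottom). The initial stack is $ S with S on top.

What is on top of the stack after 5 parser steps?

     Stack    Input    Action
  1  $ S      d a h $  expand S -> F
  2  $ F      d a h $  expand F -> P F h
  3  $ h F P  d a h $  expand P -> d
  4  $ h F d  d a h $  match d
  5  $ h F    a h $    expand F -> a
Stack after step 5: $ h a (top = a).

a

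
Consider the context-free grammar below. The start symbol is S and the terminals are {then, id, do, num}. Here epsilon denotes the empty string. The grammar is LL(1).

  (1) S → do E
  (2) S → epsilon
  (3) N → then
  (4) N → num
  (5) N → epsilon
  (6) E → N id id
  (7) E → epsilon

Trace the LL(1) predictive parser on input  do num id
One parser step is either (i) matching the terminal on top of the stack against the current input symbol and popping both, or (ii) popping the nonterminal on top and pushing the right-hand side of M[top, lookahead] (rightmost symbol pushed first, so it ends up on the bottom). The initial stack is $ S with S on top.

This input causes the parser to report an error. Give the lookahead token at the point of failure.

     Stack        Input        Action
  1  $ S          do num id $  expand S → do E
  2  $ E do       do num id $  match do
  3  $ E          num id $     expand E → N id id
  4  $ id id N    num id $     expand N → num
  5  $ id id num  num id $     match num
  6  $ id id      id $         match id
  7  $ id         $            error: top is terminal id but lookahead is $

$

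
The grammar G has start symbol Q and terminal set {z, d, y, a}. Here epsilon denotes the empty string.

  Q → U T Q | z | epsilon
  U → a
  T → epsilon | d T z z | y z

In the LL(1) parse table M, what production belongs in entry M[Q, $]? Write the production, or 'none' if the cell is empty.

FIRST(U): from U→a we get {a}. So FIRST(U) = {a}.
FIRST(T): from T→epsilon we get {epsilon}; from T→d T z z we get {d}; from T→y z we get {y}. So FIRST(T) = {epsilon, d, y}.
FIRST(Q): from Q→U T Q we get {a}; from Q→z we get {z}; from Q→epsilon we get {epsilon}. So FIRST(Q) = {epsilon, a, z}.
FOLLOW(Q) includes $ since Q is the start symbol.
FOLLOW(Q): in Q→U T Q, the suffix after Q is empty (adds nothing new). Thus FOLLOW(Q) = {$}.
For Q → U T Q: FIRST(U T Q) = {a}, so it goes in M[Q, t] for t ∈ {a}.
For Q → z: FIRST(z) = {z}, so it goes in M[Q, t] for t ∈ {z}.
For Q → epsilon: FIRST(epsilon) = {epsilon}, so it goes in M[Q, t] for t ∈ {}; since epsilon ∈ FIRST, also for every t ∈ FOLLOW(Q) = {$}.

Q → epsilon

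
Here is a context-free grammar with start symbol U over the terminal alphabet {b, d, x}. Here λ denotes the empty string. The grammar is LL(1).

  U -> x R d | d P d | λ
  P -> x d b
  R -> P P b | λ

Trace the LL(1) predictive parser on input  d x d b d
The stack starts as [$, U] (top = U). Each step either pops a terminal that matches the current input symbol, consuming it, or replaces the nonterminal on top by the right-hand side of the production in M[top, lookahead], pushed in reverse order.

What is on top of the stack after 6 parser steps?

d

     Stack      Input        Action
  1  $ U        d x d b d $  expand U -> d P d
  2  $ d P d    d x d b d $  match d
  3  $ d P      x d b d $    expand P -> x d b
  4  $ d b d x  x d b d $    match x
  5  $ d b d    d b d $      match d
  6  $ d b      b d $        match b
Stack after step 6: $ d (top = d).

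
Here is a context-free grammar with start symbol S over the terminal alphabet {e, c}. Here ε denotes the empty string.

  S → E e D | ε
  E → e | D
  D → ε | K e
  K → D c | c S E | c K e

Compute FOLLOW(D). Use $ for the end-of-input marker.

FIRST(S): from S→E e D we get {c, e}; from S→ε we get {ε}. So FIRST(S) = {ε, c, e}.
FIRST(E): from E→e we get {e}; from E→D we get {ε, c}. So FIRST(E) = {ε, c, e}.
FIRST(D): from D→ε we get {ε}; from D→K e we get {c}. So FIRST(D) = {ε, c}.
FIRST(K): from K→D c we get {c}; from K→c S E we get {c}; from K→c K e we get {c}. So FIRST(K) = {c}.
FOLLOW(S) includes $ since S is the start symbol.
FOLLOW(K): in D→K e, K is followed by e with FIRST {e}; in K→c K e, K is followed by e with FIRST {e}. Thus FOLLOW(K) = {e}.
FOLLOW(S): in K→c S E, S is followed by E with FIRST {ε, c, e}; in K→c S E, the suffix after S is nullable, so FOLLOW(S) ⊇ FOLLOW(K) = {e}. Thus FOLLOW(S) = {$, c, e}.
FOLLOW(E): in S→E e D, E is followed by e D with FIRST {e}; in K→c S E, the suffix after E is empty, so FOLLOW(E) ⊇ FOLLOW(K) = {e}. Thus FOLLOW(E) = {e}.
FOLLOW(D): in S→E e D, the suffix after D is empty, so FOLLOW(D) ⊇ FOLLOW(S) = {$, c, e}; in E→D, the suffix after D is empty, so FOLLOW(D) ⊇ FOLLOW(E) = {e}; in K→D c, D is followed by c with FIRST {c}. Thus FOLLOW(D) = {$, c, e}.

{$, c, e}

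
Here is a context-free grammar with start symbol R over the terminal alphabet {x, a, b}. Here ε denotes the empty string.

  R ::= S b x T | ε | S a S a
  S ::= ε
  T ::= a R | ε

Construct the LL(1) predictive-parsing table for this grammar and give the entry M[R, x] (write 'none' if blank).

none

FIRST(S) = {ε}
FIRST(T) = {ε, a}
FIRST(R) = {ε, a, b}  (via S b x T, S a S a)
FOLLOW(R) includes $ since R is the start symbol.
FOLLOW(R): in T::=a R, the suffix after R is empty, so FOLLOW(R) ⊇ FOLLOW(T) = {$}. Thus FOLLOW(R) = {$}.
FOLLOW(T): in R::=S b x T, the suffix after T is empty, so FOLLOW(T) ⊇ FOLLOW(R) = {$}. Thus FOLLOW(T) = {$}.
For R ::= S b x T: FIRST(S b x T) = {b}, so it goes in M[R, t] for t ∈ {b}.
For R ::= ε: FIRST(ε) = {ε}, so it goes in M[R, t] for t ∈ {}; since ε ∈ FIRST, also for every t ∈ FOLLOW(R) = {$}.
For R ::= S a S a: FIRST(S a S a) = {a}, so it goes in M[R, t] for t ∈ {a}.
None of these place a production in M[R, x].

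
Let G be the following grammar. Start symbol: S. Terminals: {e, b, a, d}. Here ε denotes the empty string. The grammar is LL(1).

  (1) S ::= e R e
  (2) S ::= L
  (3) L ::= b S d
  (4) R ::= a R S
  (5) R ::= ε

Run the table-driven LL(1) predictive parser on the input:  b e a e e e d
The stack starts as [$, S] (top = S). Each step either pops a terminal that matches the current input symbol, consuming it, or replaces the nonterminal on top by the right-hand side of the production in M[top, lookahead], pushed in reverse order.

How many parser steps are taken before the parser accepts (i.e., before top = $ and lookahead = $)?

      Stack        Input            Action
   1  $ S          b e a e e e d $  expand S ::= L
   2  $ L          b e a e e e d $  expand L ::= b S d
   3  $ d S b      b e a e e e d $  match b
   4  $ d S        e a e e e d $    expand S ::= e R e
   5  $ d e R e    e a e e e d $    match e
   6  $ d e R      a e e e d $      expand R ::= a R S
   7  $ d e S R a  a e e e d $      match a
   8  $ d e S R    e e e d $        expand R ::= ε
   9  $ d e S      e e e d $        expand S ::= e R e
  10  $ d e e R e  e e e d $        match e
  11  $ d e e R    e e d $          expand R ::= ε
  12  $ d e e      e e d $          match e
  13  $ d e        e d $            match e
  14  $ d          d $              match d
Accept reached after 14 steps.

14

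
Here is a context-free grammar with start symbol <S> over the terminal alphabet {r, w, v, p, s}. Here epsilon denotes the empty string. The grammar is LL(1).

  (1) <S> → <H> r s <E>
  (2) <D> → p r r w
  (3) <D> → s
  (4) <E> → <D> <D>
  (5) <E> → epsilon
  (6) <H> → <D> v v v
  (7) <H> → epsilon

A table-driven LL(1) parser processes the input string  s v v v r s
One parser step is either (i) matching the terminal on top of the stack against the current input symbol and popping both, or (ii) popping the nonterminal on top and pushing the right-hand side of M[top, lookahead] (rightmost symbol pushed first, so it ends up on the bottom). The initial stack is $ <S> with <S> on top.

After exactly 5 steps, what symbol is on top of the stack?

step 1: stack=$ <S>  input=s v v v r s $  — expand <S> → <H> r s <E>
step 2: stack=$ <E> s r <H>  input=s v v v r s $  — expand <H> → <D> v v v
step 3: stack=$ <E> s r v v v <D>  input=s v v v r s $  — expand <D> → s
step 4: stack=$ <E> s r v v v s  input=s v v v r s $  — match s
step 5: stack=$ <E> s r v v v  input=v v v r s $  — match v
Stack after step 5: $ <E> s r v v (top = v).

v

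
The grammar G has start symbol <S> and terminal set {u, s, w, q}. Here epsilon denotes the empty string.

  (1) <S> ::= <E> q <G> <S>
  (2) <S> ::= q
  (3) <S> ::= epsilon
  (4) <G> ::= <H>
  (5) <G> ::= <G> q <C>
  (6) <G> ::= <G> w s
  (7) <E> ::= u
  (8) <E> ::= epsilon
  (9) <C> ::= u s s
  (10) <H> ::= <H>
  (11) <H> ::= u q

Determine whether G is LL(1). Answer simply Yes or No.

No

FIRST(<S>) = {epsilon, q, u}
FIRST(<G>) = {u}
FIRST(<E>) = {epsilon, u}
FIRST(<C>) = {u}
FIRST(<H>) = {u}
FOLLOW(<S>) = {$}
FOLLOW(<G>) = {$, q, u, w}
FOLLOW(<E>) = {q}
FOLLOW(<C>) = {$, q, u, w}
FOLLOW(<H>) = {$, q, u, w}
Cell M[<G>, u] receives both <G> ::= <H> and <G> ::= <G> q <C> and <G> ::= <G> w s — the grammar is not LL(1).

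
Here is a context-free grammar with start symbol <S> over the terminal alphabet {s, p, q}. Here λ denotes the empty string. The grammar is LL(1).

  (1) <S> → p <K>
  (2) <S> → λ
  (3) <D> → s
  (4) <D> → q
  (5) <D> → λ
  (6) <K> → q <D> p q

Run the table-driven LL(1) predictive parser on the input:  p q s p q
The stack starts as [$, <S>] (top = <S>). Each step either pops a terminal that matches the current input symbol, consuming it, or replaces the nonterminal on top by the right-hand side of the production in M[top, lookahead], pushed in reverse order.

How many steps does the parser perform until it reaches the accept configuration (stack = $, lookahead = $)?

8

     Stack        Input        Action
  1  $ <S>        p q s p q $  expand <S> → p <K>
  2  $ <K> p      p q s p q $  match p
  3  $ <K>        q s p q $    expand <K> → q <D> p q
  4  $ q p <D> q  q s p q $    match q
  5  $ q p <D>    s p q $      expand <D> → s
  6  $ q p s      s p q $      match s
  7  $ q p        p q $        match p
  8  $ q          q $          match q
Accept reached after 8 steps.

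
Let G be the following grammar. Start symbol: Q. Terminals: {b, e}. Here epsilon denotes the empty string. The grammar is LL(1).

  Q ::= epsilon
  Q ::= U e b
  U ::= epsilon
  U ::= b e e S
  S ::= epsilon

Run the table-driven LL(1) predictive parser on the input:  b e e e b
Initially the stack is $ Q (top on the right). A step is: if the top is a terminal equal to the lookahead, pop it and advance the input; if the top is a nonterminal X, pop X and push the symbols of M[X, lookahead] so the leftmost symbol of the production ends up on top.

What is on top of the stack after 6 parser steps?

step 1: stack=$ Q  input=b e e e b $  — expand Q ::= U e b
step 2: stack=$ b e U  input=b e e e b $  — expand U ::= b e e S
step 3: stack=$ b e S e e b  input=b e e e b $  — match b
step 4: stack=$ b e S e e  input=e e e b $  — match e
step 5: stack=$ b e S e  input=e e b $  — match e
step 6: stack=$ b e S  input=e b $  — expand S ::= epsilon
Stack after step 6: $ b e (top = e).

e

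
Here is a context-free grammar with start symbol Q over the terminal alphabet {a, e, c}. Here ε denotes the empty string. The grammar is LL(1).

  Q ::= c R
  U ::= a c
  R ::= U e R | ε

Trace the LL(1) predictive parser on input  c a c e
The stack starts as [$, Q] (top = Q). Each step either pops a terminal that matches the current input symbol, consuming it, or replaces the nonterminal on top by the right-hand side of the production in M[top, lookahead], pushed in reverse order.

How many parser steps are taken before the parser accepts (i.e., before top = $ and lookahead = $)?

     Stack      Input      Action
  1  $ Q        c a c e $  expand Q ::= c R
  2  $ R c      c a c e $  match c
  3  $ R        a c e $    expand R ::= U e R
  4  $ R e U    a c e $    expand U ::= a c
  5  $ R e c a  a c e $    match a
  6  $ R e c    c e $      match c
  7  $ R e      e $        match e
  8  $ R        $          expand R ::= ε
Accept reached after 8 steps.

8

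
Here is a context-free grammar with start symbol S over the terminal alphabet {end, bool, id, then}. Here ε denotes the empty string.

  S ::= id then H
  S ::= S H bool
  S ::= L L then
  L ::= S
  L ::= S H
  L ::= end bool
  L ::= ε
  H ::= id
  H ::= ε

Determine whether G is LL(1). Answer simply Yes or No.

FIRST(S) = {end, id, then}
FIRST(L) = {ε, end, id, then}
FIRST(H) = {ε, id}
FOLLOW(S) = {$, bool, end, id, then}
FOLLOW(L) = {end, id, then}
FOLLOW(H) = {$, bool, end, id, then}
Cell M[H, id] receives both H ::= id and H ::= ε — the grammar is not LL(1).

No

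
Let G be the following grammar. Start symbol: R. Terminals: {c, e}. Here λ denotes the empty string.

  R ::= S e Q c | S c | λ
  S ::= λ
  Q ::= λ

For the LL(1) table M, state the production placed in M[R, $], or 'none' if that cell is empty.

R ::= λ

FIRST(S) = {λ}
FIRST(Q) = {λ}
FIRST(R) = {λ, c, e}  (via S e Q c, S c)
FOLLOW(R) includes $ since R is the start symbol.
FOLLOW(R): R appears on no right-hand side. Thus FOLLOW(R) = {$}.
For R ::= S e Q c: FIRST(S e Q c) = {e}, so it goes in M[R, t] for t ∈ {e}.
For R ::= S c: FIRST(S c) = {c}, so it goes in M[R, t] for t ∈ {c}.
For R ::= λ: FIRST(λ) = {λ}, so it goes in M[R, t] for t ∈ {}; since λ ∈ FIRST, also for every t ∈ FOLLOW(R) = {$}.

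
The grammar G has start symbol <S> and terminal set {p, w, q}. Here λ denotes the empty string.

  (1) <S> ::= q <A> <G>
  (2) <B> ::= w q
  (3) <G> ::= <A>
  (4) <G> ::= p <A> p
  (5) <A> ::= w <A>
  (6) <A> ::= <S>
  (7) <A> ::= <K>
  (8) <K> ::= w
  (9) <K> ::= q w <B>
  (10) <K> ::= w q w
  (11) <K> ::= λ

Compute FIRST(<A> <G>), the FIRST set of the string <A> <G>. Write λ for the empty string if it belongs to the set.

{λ, p, q, w}

FIRST(<S>): from <S>::=q <A> <G> we get {q}. So FIRST(<S>) = {q}.
FIRST(<B>): from <B>::=w q we get {w}. So FIRST(<B>) = {w}.
FIRST(<K>): from <K>::=w we get {w}; from <K>::=q w <B> we get {q}; from <K>::=w q w we get {w}; from <K>::=λ we get {λ}. So FIRST(<K>) = {λ, q, w}.
FIRST(<A>): from <A>::=w <A> we get {w}; from <A>::=<S> we get {q}; from <A>::=<K> we get {λ, q, w}. So FIRST(<A>) = {λ, q, w}.
FIRST(<G>): from <G>::=<A> we get {λ, q, w}; from <G>::=p <A> p we get {p}. So FIRST(<G>) = {λ, p, q, w}.
FIRST(<A> <G>): take FIRST of each symbol in turn, carrying on past any symbol whose FIRST contains λ; result {λ, p, q, w}.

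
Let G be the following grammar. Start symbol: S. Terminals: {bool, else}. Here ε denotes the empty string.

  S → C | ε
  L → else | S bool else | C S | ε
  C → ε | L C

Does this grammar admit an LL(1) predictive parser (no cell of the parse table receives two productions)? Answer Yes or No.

FIRST(S) = {ε, bool, else}
FIRST(L) = {ε, bool, else}
FIRST(C) = {ε, bool, else}
FOLLOW(S) = {$, bool, else}
FOLLOW(L) = {$, bool, else}
FOLLOW(C) = {$, bool, else}
Cell M[C, $] receives both C → ε and C → L C — the grammar is not LL(1).

No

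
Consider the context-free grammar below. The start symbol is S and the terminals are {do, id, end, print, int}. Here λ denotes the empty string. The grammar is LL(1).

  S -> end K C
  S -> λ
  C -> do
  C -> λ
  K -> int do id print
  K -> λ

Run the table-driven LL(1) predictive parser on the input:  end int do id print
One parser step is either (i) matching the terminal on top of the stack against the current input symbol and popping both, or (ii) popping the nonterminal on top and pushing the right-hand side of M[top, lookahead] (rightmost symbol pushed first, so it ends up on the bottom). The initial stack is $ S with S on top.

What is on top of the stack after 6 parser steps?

print

     Stack                Input                  Action
  1  $ S                  end int do id print $  expand S -> end K C
  2  $ C K end            end int do id print $  match end
  3  $ C K                int do id print $      expand K -> int do id print
  4  $ C print id do int  int do id print $      match int
  5  $ C print id do      do id print $          match do
  6  $ C print id         id print $             match id
Stack after step 6: $ C print (top = print).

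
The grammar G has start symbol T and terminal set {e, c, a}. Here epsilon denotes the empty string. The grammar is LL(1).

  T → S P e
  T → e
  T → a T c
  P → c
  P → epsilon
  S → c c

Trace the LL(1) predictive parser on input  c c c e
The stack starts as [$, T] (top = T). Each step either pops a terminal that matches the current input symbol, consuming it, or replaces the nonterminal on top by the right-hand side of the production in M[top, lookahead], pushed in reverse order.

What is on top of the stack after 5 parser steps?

step 1: stack=$ T  input=c c c e $  — expand T → S P e
step 2: stack=$ e P S  input=c c c e $  — expand S → c c
step 3: stack=$ e P c c  input=c c c e $  — match c
step 4: stack=$ e P c  input=c c e $  — match c
step 5: stack=$ e P  input=c e $  — expand P → c
Stack after step 5: $ e c (top = c).

c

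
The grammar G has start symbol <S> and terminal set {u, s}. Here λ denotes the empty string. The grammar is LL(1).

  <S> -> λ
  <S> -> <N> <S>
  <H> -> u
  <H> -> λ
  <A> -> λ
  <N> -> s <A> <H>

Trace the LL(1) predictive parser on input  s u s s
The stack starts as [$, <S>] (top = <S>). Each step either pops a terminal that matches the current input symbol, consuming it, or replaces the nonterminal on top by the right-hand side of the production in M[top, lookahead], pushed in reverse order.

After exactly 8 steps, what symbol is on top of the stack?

s

step 1: stack=$ <S>  input=s u s s $  — expand <S> -> <N> <S>
step 2: stack=$ <S> <N>  input=s u s s $  — expand <N> -> s <A> <H>
step 3: stack=$ <S> <H> <A> s  input=s u s s $  — match s
step 4: stack=$ <S> <H> <A>  input=u s s $  — expand <A> -> λ
step 5: stack=$ <S> <H>  input=u s s $  — expand <H> -> u
step 6: stack=$ <S> u  input=u s s $  — match u
step 7: stack=$ <S>  input=s s $  — expand <S> -> <N> <S>
step 8: stack=$ <S> <N>  input=s s $  — expand <N> -> s <A> <H>
Stack after step 8: $ <S> <H> <A> s (top = s).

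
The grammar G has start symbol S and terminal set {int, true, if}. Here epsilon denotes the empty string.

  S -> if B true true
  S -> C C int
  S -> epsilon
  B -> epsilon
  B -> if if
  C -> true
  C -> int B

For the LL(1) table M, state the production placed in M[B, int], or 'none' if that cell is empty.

B -> epsilon

FIRST(B): from B->epsilon we get {epsilon}; from B->if if we get {if}. So FIRST(B) = {epsilon, if}.
FIRST(C): from C->true we get {true}; from C->int B we get {int}. So FIRST(C) = {int, true}.
FIRST(S): from S->if B true true we get {if}; from S->C C int we get {int, true}; from S->epsilon we get {epsilon}. So FIRST(S) = {epsilon, if, int, true}.
FOLLOW(S) includes $ since S is the start symbol.
FOLLOW(C): in S->C C int (occurrence 1), C is followed by C int with FIRST {int, true}; in S->C C int (occurrence 2), C is followed by int with FIRST {int}. Thus FOLLOW(C) = {int, true}.
FOLLOW(B): in S->if B true true, B is followed by true true with FIRST {true}; in C->int B, the suffix after B is empty, so FOLLOW(B) ⊇ FOLLOW(C) = {int, true}. Thus FOLLOW(B) = {int, true}.
For B -> epsilon: FIRST(epsilon) = {epsilon}, so it goes in M[B, t] for t ∈ {}; since epsilon ∈ FIRST, also for every t ∈ FOLLOW(B) = {int, true}.
For B -> if if: FIRST(if if) = {if}, so it goes in M[B, t] for t ∈ {if}.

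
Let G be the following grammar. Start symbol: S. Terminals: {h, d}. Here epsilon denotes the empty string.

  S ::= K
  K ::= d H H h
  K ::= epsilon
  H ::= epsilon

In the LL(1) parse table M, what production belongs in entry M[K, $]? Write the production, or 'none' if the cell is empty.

FIRST(K): from K::=d H H h we get {d}; from K::=epsilon we get {epsilon}. So FIRST(K) = {epsilon, d}.
FIRST(H): from H::=epsilon we get {epsilon}. So FIRST(H) = {epsilon}.
FIRST(S): from S::=K we get {epsilon, d}. So FIRST(S) = {epsilon, d}.
FOLLOW(S) includes $ since S is the start symbol.
FOLLOW(S): S appears on no right-hand side. Thus FOLLOW(S) = {$}.
FOLLOW(K): in S::=K, the suffix after K is empty, so FOLLOW(K) ⊇ FOLLOW(S) = {$}. Thus FOLLOW(K) = {$}.
For K ::= d H H h: FIRST(d H H h) = {d}, so it goes in M[K, t] for t ∈ {d}.
For K ::= epsilon: FIRST(epsilon) = {epsilon}, so it goes in M[K, t] for t ∈ {}; since epsilon ∈ FIRST, also for every t ∈ FOLLOW(K) = {$}.

K ::= epsilon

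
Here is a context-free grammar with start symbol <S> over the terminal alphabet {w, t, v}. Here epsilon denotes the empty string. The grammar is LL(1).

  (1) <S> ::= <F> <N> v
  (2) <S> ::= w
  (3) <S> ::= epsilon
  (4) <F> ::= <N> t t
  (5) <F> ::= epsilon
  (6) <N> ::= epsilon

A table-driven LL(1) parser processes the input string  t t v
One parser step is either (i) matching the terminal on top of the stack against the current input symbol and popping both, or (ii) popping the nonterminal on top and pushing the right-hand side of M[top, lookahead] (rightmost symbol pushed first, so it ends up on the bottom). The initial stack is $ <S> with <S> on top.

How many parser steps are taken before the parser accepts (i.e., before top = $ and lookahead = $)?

7

     Stack            Input    Action
  1  $ <S>            t t v $  expand <S> ::= <F> <N> v
  2  $ v <N> <F>      t t v $  expand <F> ::= <N> t t
  3  $ v <N> t t <N>  t t v $  expand <N> ::= epsilon
  4  $ v <N> t t      t t v $  match t
  5  $ v <N> t        t v $    match t
  6  $ v <N>          v $      expand <N> ::= epsilon
  7  $ v              v $      match v
Accept reached after 7 steps.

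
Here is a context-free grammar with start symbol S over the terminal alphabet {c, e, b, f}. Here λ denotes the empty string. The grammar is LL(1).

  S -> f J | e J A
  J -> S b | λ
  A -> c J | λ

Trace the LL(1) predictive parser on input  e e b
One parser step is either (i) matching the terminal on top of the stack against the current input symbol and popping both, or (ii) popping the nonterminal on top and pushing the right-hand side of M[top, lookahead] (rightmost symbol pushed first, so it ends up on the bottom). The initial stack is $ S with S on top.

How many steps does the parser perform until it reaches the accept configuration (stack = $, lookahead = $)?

9

step 1: stack=$ S  input=e e b $  — expand S -> e J A
step 2: stack=$ A J e  input=e e b $  — match e
step 3: stack=$ A J  input=e b $  — expand J -> S b
step 4: stack=$ A b S  input=e b $  — expand S -> e J A
step 5: stack=$ A b A J e  input=e b $  — match e
step 6: stack=$ A b A J  input=b $  — expand J -> λ
step 7: stack=$ A b A  input=b $  — expand A -> λ
step 8: stack=$ A b  input=b $  — match b
step 9: stack=$ A  input=$  — expand A -> λ
Accept reached after 9 steps.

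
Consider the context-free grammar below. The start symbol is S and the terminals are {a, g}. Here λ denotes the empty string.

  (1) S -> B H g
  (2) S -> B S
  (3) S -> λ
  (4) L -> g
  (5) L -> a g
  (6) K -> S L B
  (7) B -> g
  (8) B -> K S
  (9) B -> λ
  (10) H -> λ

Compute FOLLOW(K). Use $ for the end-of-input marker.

FIRST(L) = {a, g}
FIRST(H) = {λ}
FIRST(S) = {λ, a, g}  (via B H g, B S)
FIRST(K) = {a, g}  (via S L B)
FIRST(B) = {λ, a, g}  (via K S)
FOLLOW(S) includes $ since S is the start symbol.
FOLLOW(H): in S->B H g, H is followed by g with FIRST {g}. Thus FOLLOW(H) = {g}.
FOLLOW(S): in S->B S, the suffix after S is empty (adds nothing new); in K->S L B, S is followed by L B with FIRST {a, g}; in B->K S, the suffix after S is empty, so FOLLOW(S) ⊇ FOLLOW(B) = {$, a, g}. Thus FOLLOW(S) = {$, a, g}.
FOLLOW(L): in K->S L B, L is followed by B with FIRST {λ, a, g}; in K->S L B, the suffix after L is nullable, so FOLLOW(L) ⊇ FOLLOW(K) = {$, a, g}. Thus FOLLOW(L) = {$, a, g}.
FOLLOW(K): in B->K S, K is followed by S with FIRST {λ, a, g}; in B->K S, the suffix after K is nullable, so FOLLOW(K) ⊇ FOLLOW(B) = {$, a, g}. Thus FOLLOW(K) = {$, a, g}.
FOLLOW(B): in S->B H g, B is followed by H g with FIRST {g}; in S->B S, B is followed by S with FIRST {λ, a, g}; in S->B S, the suffix after B is nullable, so FOLLOW(B) ⊇ FOLLOW(S) = {$, a, g}; in K->S L B, the suffix after B is empty, so FOLLOW(B) ⊇ FOLLOW(K) = {$, a, g}. Thus FOLLOW(B) = {$, a, g}.

{$, a, g}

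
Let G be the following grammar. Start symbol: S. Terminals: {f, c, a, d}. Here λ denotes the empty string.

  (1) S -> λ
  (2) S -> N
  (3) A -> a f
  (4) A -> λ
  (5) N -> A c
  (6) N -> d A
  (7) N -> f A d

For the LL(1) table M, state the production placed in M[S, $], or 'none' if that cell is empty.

FIRST(A) = {λ, a}
FIRST(N) = {a, c, d, f}  (via A c)
FIRST(S) = {λ, a, c, d, f}  (via N)
FOLLOW(S) includes $ since S is the start symbol.
FOLLOW(S): S appears on no right-hand side. Thus FOLLOW(S) = {$}.
For S -> λ: FIRST(λ) = {λ}, so it goes in M[S, t] for t ∈ {}; since λ ∈ FIRST, also for every t ∈ FOLLOW(S) = {$}.
For S -> N: FIRST(N) = {a, c, d, f}, so it goes in M[S, t] for t ∈ {a, c, d, f}.

S -> λ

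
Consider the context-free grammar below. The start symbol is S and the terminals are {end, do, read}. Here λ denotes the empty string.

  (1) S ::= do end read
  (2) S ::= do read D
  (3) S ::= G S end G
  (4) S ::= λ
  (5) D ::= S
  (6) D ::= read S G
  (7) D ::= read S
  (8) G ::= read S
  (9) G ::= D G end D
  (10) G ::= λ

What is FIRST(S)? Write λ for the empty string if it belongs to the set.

{λ, do, end, read}

FIRST(S) = {λ, do, end, read}  (via G S end G)
FIRST(D) = {λ, do, end, read}  (via S)
FIRST(G) = {λ, do, end, read}  (via D G end D)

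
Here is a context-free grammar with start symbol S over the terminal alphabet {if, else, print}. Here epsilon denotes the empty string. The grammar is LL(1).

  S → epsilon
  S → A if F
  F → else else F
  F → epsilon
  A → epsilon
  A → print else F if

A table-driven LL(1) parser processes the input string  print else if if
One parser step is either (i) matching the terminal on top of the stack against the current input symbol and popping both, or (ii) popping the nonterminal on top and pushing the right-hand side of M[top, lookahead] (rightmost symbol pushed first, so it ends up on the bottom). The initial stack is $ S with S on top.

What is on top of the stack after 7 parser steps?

step 1: stack=$ S  input=print else if if $  — expand S → A if F
step 2: stack=$ F if A  input=print else if if $  — expand A → print else F if
step 3: stack=$ F if if F else print  input=print else if if $  — match print
step 4: stack=$ F if if F else  input=else if if $  — match else
step 5: stack=$ F if if F  input=if if $  — expand F → epsilon
step 6: stack=$ F if if  input=if if $  — match if
step 7: stack=$ F if  input=if $  — match if
Stack after step 7: $ F (top = F).

F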